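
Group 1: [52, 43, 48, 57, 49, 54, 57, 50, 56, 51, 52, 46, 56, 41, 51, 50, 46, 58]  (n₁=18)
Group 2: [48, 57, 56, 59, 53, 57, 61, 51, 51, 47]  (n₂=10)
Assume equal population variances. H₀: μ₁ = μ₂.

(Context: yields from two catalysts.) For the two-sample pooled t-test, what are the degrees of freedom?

degrees of freedom = 26

df = n₁ + n₂ − 2 = 18 + 10 − 2 = 26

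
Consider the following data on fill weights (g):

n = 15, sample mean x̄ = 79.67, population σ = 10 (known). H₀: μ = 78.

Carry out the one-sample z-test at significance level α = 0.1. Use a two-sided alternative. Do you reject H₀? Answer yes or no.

reject H₀: no

SE = σ/√n = 10/√15 = 2.5820
z = (x̄−μ₀)/SE = (79.67−78)/2.5820 = 0.6468
p-value (two-sided) = 0.51777
At α=0.1: p ≥ α → fail to reject H₀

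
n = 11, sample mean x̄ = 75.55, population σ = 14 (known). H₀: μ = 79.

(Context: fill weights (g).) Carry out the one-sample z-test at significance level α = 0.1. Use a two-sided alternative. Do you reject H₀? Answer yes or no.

SE = σ/√n = 14/√11 = 4.2212
z = (x̄−μ₀)/SE = (75.55−79)/4.2212 = -0.8173
p-value (two-sided) = 0.41375
At α=0.1: p ≥ α → fail to reject H₀

reject H₀: no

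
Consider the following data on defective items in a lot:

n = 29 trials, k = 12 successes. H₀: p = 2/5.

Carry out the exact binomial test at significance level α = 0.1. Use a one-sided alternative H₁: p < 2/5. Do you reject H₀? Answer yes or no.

reject H₀: no

Exact binomial: n=29, k=12, p₀=2/5=0.4000
P(X≤12) from Σ C(n,i)·p₀^i·(1−p₀)^(n−i)
p-value (one-sided, H₁ less) = 0.63742
At α=0.1: p ≥ α → fail to reject H₀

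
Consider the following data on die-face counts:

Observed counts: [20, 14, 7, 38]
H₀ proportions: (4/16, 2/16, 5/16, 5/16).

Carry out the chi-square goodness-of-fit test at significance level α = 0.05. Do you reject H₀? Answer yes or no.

n = 79; E_i = n·p_i = [19.75, 9.88, 24.69, 24.69]
χ² = (20−19.75)²/19.75 + (14−9.88)²/9.88 + (7−24.69)²/24.69 + (38−24.69)²/24.69 = 21.5772
df = 3
p-value (upper-tail) = 0.00008
At α=0.05: p < α → reject H₀

reject H₀: yes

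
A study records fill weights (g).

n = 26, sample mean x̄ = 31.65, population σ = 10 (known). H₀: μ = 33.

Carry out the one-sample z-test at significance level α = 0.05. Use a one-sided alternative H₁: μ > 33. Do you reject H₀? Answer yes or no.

SE = σ/√n = 10/√26 = 1.9612
z = (x̄−μ₀)/SE = (31.65−33)/1.9612 = -0.6884
p-value (one-sided, H₁ greater) = 0.75439
At α=0.05: p ≥ α → fail to reject H₀

reject H₀: no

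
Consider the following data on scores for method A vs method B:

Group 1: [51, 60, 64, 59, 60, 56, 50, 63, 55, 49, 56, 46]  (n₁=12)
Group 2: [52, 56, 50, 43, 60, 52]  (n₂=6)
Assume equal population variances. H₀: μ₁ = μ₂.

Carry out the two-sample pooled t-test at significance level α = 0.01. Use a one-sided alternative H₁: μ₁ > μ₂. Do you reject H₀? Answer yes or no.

reject H₀: no

x̄₁=55.750, s₁=5.754, n₁=12
x̄₂=52.167, s₂=5.742, n₂=6
s_p² = [11·5.754² + 5·5.742²]/16 = 33.0677
SE = √(s_p²·(1/12+1/6)) = 2.8752
t = (55.750−52.167)/2.8752 = 1.2463
df = 16
p-value (one-sided, H₁ greater) = 0.11530
At α=0.01: p ≥ α → fail to reject H₀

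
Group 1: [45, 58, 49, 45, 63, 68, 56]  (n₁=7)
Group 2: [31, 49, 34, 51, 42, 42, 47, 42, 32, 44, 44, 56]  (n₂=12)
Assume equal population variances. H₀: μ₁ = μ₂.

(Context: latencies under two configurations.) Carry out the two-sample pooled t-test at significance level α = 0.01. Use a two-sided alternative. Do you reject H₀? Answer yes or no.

x̄₁=54.857, s₁=8.934, n₁=7
x̄₂=42.833, s₂=7.602, n₂=12
s_p² = [6·8.934² + 11·7.602²]/17 = 65.5602
SE = √(s_p²·(1/7+1/12)) = 3.8509
t = (54.857−42.833)/3.8509 = 3.1224
df = 17
p-value (two-sided) = 0.00620
At α=0.01: p < α → reject H₀

reject H₀: yes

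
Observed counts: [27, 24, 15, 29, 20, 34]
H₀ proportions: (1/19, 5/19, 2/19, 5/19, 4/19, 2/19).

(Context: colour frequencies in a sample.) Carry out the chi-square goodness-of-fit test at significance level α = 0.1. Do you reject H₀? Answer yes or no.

reject H₀: yes

n = 149; E_i = n·p_i = [7.84, 39.21, 15.68, 39.21, 31.37, 15.68]
χ² = (27−7.84)²/7.84 + (24−39.21)²/39.21 + (15−15.68)²/15.68 + (29−39.21)²/39.21 + (20−31.37)²/31.37 + (34−15.68)²/15.68 = 80.9000
df = 5
p-value (upper-tail) = 0.00000
At α=0.1: p < α → reject H₀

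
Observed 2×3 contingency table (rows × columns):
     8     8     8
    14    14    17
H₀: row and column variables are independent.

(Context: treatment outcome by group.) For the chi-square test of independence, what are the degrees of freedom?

degrees of freedom = 2

df = (r−1)(c−1) = (2−1)·(3−1) = 2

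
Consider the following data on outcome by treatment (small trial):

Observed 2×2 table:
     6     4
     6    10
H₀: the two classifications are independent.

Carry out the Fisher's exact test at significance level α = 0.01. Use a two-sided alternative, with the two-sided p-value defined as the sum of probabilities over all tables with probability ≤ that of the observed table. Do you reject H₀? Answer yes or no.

reject H₀: no

Margins: r₁=10, r₂=16, c₁=12, c₂=14, n=26
p_obs = C(10,6)·C(16,6)/C(26,12); sum pmf over tables with pmf ≤ p_obs
p-value (two-sided) = 0.42164
At α=0.01: p ≥ α → fail to reject H₀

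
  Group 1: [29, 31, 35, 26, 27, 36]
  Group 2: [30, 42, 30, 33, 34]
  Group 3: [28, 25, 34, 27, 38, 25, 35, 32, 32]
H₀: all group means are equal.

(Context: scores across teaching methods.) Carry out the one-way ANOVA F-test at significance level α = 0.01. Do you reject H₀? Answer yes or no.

reject H₀: no

Group means [30.67, 33.80, 30.67], grand mean 31.450
SSB = Σnᵢ(x̄ᵢ−x̄)² = 36.817; SSW = ΣΣ(x−x̄ᵢ)² = 354.133
MSB = 36.817/2 = 18.4083; MSW = 354.133/17 = 20.8314
F = MSB/MSW = 0.8837
df = (2, 17)
p-value (upper-tail) = 0.43141
At α=0.01: p ≥ α → fail to reject H₀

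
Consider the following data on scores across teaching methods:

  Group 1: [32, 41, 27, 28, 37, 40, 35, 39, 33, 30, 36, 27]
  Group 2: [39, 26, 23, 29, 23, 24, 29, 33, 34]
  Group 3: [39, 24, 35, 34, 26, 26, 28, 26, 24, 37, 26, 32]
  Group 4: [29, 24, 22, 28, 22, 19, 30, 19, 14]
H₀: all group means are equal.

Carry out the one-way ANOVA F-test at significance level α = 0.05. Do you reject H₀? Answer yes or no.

reject H₀: yes

Group means [33.75, 28.89, 29.75, 23.00], grand mean 29.262
SSB = Σnᵢ(x̄ᵢ−x̄)² = 598.730; SSW = ΣΣ(x−x̄ᵢ)² = 1065.389
MSB = 598.730/3 = 199.5767; MSW = 1065.389/38 = 28.0365
F = MSB/MSW = 7.1184
df = (3, 38)
p-value (upper-tail) = 0.00066
At α=0.05: p < α → reject H₀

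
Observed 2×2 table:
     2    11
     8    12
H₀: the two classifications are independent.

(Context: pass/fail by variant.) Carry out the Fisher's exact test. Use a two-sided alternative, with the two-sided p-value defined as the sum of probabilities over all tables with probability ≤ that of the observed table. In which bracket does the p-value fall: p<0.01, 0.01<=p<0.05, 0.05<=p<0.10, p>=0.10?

p-value bracket: p>=0.10

Margins: r₁=13, r₂=20, c₁=10, c₂=23, n=33
p_obs = C(13,2)·C(20,8)/C(33,10); sum pmf over tables with pmf ≤ p_obs
p-value (two-sided) = 0.24549
→ bracket: p>=0.10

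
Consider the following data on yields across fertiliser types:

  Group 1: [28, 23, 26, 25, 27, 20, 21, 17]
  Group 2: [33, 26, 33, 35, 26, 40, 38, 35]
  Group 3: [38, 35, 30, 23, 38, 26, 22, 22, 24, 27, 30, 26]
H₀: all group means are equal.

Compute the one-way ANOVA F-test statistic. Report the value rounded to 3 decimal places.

Group means [23.38, 33.25, 28.42], grand mean 28.357
SSB = Σnᵢ(x̄ᵢ−x̄)² = 390.137; SSW = ΣΣ(x−x̄ᵢ)² = 658.292
MSB = 390.137/2 = 195.0685; MSW = 658.292/25 = 26.3317
F = MSB/MSW = 7.4081
df = (2, 25)

test statistic = 7.408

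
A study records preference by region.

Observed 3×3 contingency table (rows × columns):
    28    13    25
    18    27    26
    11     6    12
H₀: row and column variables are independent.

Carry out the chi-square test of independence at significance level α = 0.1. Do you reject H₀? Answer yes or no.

reject H₀: yes

Row totals [66, 71, 29], col totals [57, 46, 63], n=166
χ² = (28−22.66)²/22.66 + (13−18.29)²/18.29 + (25−25.05)²/25.05 + (18−24.38)²/24.38 + (27−19.67)²/19.67 + (26−26.95)²/26.95 + (11−9.96)²/9.96 + (6−8.04)²/8.04 + (12−11.01)²/11.01 = 7.9314
df = 4
p-value (upper-tail) = 0.09412
At α=0.1: p < α → reject H₀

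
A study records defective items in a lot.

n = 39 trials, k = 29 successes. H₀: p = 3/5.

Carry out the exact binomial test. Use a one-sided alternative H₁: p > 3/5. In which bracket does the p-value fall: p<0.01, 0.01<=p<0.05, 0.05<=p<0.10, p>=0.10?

p-value bracket: 0.01<=p<0.05

Exact binomial: n=39, k=29, p₀=3/5=0.6000
P(X≥29) from Σ C(n,i)·p₀^i·(1−p₀)^(n−i)
p-value (one-sided, H₁ greater) = 0.04505
→ bracket: 0.01<=p<0.05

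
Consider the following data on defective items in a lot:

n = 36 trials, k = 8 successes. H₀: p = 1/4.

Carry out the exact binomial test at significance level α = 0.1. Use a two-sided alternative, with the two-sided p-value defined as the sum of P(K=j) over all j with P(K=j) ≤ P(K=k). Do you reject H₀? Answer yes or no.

reject H₀: no

Exact binomial: n=36, k=8, p₀=1/4=0.2500
P(X=j) = C(n,j)·p₀^j·(1−p₀)^(n−j); p = Σ P(X=j) over j with P(X=j) ≤ P(X=8)
p-value (two-sided) = 0.84798
At α=0.1: p ≥ α → fail to reject H₀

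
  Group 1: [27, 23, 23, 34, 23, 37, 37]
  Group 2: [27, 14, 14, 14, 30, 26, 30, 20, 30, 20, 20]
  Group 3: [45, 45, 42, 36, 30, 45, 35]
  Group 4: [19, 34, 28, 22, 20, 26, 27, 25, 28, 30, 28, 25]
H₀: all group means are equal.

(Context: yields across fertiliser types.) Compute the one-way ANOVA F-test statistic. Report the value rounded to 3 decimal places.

test statistic = 13.580

Group means [29.14, 22.27, 39.71, 26.00], grand mean 28.081
SSB = Σnᵢ(x̄ᵢ−x̄)² = 1378.289; SSW = ΣΣ(x−x̄ᵢ)² = 1116.468
MSB = 1378.289/3 = 459.4297; MSW = 1116.468/33 = 33.8323
F = MSB/MSW = 13.5796
df = (3, 33)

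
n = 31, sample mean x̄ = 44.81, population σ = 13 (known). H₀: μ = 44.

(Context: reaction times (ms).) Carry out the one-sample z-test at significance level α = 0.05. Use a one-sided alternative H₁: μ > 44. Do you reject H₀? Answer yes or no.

reject H₀: no

SE = σ/√n = 13/√31 = 2.3349
z = (x̄−μ₀)/SE = (44.81−44)/2.3349 = 0.3469
p-value (one-sided, H₁ greater) = 0.36433
At α=0.05: p ≥ α → fail to reject H₀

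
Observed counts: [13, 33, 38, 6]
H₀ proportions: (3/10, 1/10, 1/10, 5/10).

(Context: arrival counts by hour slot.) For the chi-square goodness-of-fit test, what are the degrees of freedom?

df = k − 1 = 4 − 1 = 3

degrees of freedom = 3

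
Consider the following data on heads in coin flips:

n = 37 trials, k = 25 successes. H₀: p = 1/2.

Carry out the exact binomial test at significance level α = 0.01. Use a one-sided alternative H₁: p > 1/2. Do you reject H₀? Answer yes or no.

Exact binomial: n=37, k=25, p₀=1/2=0.5000
P(X≥25) from Σ C(n,i)·p₀^i·(1−p₀)^(n−i)
p-value (one-sided, H₁ greater) = 0.02352
At α=0.01: p ≥ α → fail to reject H₀

reject H₀: no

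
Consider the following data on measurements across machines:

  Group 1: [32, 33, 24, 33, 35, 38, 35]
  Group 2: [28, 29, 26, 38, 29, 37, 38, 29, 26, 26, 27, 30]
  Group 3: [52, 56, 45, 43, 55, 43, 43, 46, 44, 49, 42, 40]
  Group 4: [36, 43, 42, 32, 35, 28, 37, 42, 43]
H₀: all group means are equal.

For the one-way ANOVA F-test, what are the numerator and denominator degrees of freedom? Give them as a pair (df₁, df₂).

k = 4 groups, N = 40 total
df = (k−1, N−k) = (4−1, 40−4) = (3, 36)

degrees of freedom = [3, 36]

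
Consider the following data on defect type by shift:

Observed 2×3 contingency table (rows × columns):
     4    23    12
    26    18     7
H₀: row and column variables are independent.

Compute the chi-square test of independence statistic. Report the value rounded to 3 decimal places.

test statistic = 16.757

Row totals [39, 51], col totals [30, 41, 19], n=90
χ² = (4−13.00)²/13.00 + (23−17.77)²/17.77 + (12−8.23)²/8.23 + (26−17.00)²/17.00 + (18−23.23)²/23.23 + (7−10.77)²/10.77 = 16.7568
df = 2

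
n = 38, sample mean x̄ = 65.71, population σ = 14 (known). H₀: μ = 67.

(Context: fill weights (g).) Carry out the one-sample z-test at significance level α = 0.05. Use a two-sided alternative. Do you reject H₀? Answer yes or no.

reject H₀: no

SE = σ/√n = 14/√38 = 2.2711
z = (x̄−μ₀)/SE = (65.71−67)/2.2711 = -0.5680
p-value (two-sided) = 0.57003
At α=0.05: p ≥ α → fail to reject H₀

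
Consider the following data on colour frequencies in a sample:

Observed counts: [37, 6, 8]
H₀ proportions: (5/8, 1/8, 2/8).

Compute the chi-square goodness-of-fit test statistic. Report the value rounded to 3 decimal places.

n = 51; E_i = n·p_i = [31.88, 6.38, 12.75]
χ² = (37−31.88)²/31.88 + (6−6.38)²/6.38 + (8−12.75)²/12.75 = 2.6157
df = 2

test statistic = 2.616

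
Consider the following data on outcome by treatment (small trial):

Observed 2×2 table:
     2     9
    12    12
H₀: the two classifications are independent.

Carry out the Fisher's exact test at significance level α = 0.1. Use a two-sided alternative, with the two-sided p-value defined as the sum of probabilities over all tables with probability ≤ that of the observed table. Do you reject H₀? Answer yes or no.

reject H₀: no

Margins: r₁=11, r₂=24, c₁=14, c₂=21, n=35
p_obs = C(11,2)·C(24,12)/C(35,14); sum pmf over tables with pmf ≤ p_obs
p-value (two-sided) = 0.13665
At α=0.1: p ≥ α → fail to reject H₀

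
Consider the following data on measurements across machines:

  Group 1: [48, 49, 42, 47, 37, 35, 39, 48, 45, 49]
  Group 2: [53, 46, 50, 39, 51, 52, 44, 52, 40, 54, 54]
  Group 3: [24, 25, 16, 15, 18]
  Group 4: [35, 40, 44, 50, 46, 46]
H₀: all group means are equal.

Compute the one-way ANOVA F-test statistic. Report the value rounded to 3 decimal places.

test statistic = 36.452

Group means [43.90, 48.64, 19.60, 43.50], grand mean 41.656
SSB = Σnᵢ(x̄ᵢ−x̄)² = 3039.073; SSW = ΣΣ(x−x̄ᵢ)² = 778.145
MSB = 3039.073/3 = 1013.0244; MSW = 778.145/28 = 27.7909
F = MSB/MSW = 36.4516
df = (3, 28)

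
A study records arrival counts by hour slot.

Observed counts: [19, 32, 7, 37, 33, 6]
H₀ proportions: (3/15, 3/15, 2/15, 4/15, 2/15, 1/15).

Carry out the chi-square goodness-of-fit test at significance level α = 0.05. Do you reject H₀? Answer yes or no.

reject H₀: yes

n = 134; E_i = n·p_i = [26.80, 26.80, 17.87, 35.73, 17.87, 8.93]
χ² = (19−26.80)²/26.80 + (32−26.80)²/26.80 + (7−17.87)²/17.87 + (37−35.73)²/35.73 + (33−17.87)²/17.87 + (6−8.93)²/8.93 = 23.7146
df = 5
p-value (upper-tail) = 0.00025
At α=0.05: p < α → reject H₀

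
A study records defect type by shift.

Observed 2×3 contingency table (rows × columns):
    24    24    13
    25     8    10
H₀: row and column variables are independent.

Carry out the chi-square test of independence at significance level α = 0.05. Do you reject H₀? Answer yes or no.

reject H₀: no

Row totals [61, 43], col totals [49, 32, 23], n=104
χ² = (24−28.74)²/28.74 + (24−18.77)²/18.77 + (13−13.49)²/13.49 + (25−20.26)²/20.26 + (8−13.23)²/13.23 + (10−9.51)²/9.51 = 5.4599
df = 2
p-value (upper-tail) = 0.06522
At α=0.05: p ≥ α → fail to reject H₀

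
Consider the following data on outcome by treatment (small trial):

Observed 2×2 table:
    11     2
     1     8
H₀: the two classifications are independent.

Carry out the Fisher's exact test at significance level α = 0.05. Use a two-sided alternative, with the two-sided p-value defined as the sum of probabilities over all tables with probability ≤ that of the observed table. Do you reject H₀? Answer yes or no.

reject H₀: yes

Margins: r₁=13, r₂=9, c₁=12, c₂=10, n=22
p_obs = C(13,11)·C(9,1)/C(22,12); sum pmf over tables with pmf ≤ p_obs
p-value (two-sided) = 0.00155
At α=0.05: p < α → reject H₀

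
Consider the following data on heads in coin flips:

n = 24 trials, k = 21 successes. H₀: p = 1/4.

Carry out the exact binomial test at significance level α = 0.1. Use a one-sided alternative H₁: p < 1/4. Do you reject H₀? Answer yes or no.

reject H₀: no

Exact binomial: n=24, k=21, p₀=1/4=0.2500
P(X≤21) from Σ C(n,i)·p₀^i·(1−p₀)^(n−i)
p-value (one-sided, H₁ less) = 1.00000
At α=0.1: p ≥ α → fail to reject H₀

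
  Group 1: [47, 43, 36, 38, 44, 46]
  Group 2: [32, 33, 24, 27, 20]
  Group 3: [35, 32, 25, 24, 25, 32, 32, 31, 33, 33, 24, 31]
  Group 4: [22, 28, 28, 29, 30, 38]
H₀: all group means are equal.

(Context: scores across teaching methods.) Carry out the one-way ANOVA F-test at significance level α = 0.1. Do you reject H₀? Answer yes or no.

reject H₀: yes

Group means [42.33, 27.20, 29.75, 29.17], grand mean 31.793
SSB = Σnᵢ(x̄ᵢ−x̄)² = 863.542; SSW = ΣΣ(x−x̄ᵢ)² = 527.217
MSB = 863.542/3 = 287.8473; MSW = 527.217/25 = 21.0887
F = MSB/MSW = 13.6494
df = (3, 25)
p-value (upper-tail) = 0.00002
At α=0.1: p < α → reject H₀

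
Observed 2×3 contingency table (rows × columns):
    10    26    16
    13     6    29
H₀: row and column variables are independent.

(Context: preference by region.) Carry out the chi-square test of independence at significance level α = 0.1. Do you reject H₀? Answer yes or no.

Row totals [52, 48], col totals [23, 32, 45], n=100
χ² = (10−11.96)²/11.96 + (26−16.64)²/16.64 + (16−23.40)²/23.40 + (13−11.04)²/11.04 + (6−15.36)²/15.36 + (29−21.60)²/21.60 = 16.5133
df = 2
p-value (upper-tail) = 0.00026
At α=0.1: p < α → reject H₀

reject H₀: yes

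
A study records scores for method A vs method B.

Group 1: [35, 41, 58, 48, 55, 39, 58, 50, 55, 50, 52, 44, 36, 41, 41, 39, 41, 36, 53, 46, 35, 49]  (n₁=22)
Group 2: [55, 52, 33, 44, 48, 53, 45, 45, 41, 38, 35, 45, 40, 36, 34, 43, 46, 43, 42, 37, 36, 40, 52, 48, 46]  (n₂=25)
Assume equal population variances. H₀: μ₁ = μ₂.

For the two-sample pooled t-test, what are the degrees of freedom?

df = n₁ + n₂ − 2 = 22 + 25 − 2 = 45

degrees of freedom = 45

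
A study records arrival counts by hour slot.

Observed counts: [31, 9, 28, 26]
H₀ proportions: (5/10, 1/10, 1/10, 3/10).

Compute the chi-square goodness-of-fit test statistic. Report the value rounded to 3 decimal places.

n = 94; E_i = n·p_i = [47.00, 9.40, 9.40, 28.20]
χ² = (31−47.00)²/47.00 + (9−9.40)²/9.40 + (28−9.40)²/9.40 + (26−28.20)²/28.20 = 42.4397
df = 3

test statistic = 42.440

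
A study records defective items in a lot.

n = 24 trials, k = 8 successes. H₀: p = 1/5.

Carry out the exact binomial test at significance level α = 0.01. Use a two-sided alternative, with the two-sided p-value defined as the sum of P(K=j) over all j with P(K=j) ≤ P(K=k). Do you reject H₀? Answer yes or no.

reject H₀: no

Exact binomial: n=24, k=8, p₀=1/5=0.2000
P(X=j) = C(n,j)·p₀^j·(1−p₀)^(n−j); p = Σ P(X=j) over j with P(X=j) ≤ P(X=8)
p-value (two-sided) = 0.12223
At α=0.01: p ≥ α → fail to reject H₀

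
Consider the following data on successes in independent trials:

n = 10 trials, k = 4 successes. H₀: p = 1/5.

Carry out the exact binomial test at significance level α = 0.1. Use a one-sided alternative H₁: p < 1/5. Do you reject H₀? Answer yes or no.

Exact binomial: n=10, k=4, p₀=1/5=0.2000
P(X≤4) from Σ C(n,i)·p₀^i·(1−p₀)^(n−i)
p-value (one-sided, H₁ less) = 0.96721
At α=0.1: p ≥ α → fail to reject H₀

reject H₀: no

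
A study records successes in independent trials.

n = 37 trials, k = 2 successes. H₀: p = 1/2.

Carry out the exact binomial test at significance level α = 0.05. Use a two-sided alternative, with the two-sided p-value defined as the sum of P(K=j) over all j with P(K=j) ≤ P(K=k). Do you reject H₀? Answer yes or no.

Exact binomial: n=37, k=2, p₀=1/2=0.5000
P(X=j) = C(n,j)·p₀^j·(1−p₀)^(n−j); p = Σ P(X=j) over j with P(X=j) ≤ P(X=2)
p-value (two-sided) = 0.00000
At α=0.05: p < α → reject H₀

reject H₀: yes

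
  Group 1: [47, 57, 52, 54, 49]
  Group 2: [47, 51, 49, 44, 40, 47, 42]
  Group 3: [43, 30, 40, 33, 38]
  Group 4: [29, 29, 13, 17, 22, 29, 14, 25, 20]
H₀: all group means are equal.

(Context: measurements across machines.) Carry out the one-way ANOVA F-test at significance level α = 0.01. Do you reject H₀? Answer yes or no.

reject H₀: yes

Group means [51.80, 45.71, 36.80, 22.00], grand mean 36.962
SSB = Σnᵢ(x̄ᵢ−x̄)² = 3651.933; SSW = ΣΣ(x−x̄ᵢ)² = 595.029
MSB = 3651.933/3 = 1217.3110; MSW = 595.029/22 = 27.0468
F = MSB/MSW = 45.0077
df = (3, 22)
p-value (upper-tail) = 0.00000
At α=0.01: p < α → reject H₀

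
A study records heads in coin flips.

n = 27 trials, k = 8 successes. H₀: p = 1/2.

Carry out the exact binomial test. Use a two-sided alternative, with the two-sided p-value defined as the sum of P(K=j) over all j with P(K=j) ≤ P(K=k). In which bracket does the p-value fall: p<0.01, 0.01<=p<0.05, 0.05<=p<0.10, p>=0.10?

p-value bracket: 0.05<=p<0.10

Exact binomial: n=27, k=8, p₀=1/2=0.5000
P(X=j) = C(n,j)·p₀^j·(1−p₀)^(n−j); p = Σ P(X=j) over j with P(X=j) ≤ P(X=8)
p-value (two-sided) = 0.05224
→ bracket: 0.05<=p<0.10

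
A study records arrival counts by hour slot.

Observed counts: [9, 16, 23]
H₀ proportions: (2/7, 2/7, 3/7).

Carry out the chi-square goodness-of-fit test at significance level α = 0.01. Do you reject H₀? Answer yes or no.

reject H₀: no

n = 48; E_i = n·p_i = [13.71, 13.71, 20.57]
χ² = (9−13.71)²/13.71 + (16−13.71)²/13.71 + (23−20.57)²/20.57 = 2.2882
df = 2
p-value (upper-tail) = 0.31851
At α=0.01: p ≥ α → fail to reject H₀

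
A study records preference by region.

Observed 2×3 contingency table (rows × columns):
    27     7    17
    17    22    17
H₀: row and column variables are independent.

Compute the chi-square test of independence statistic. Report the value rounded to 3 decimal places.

test statistic = 9.819

Row totals [51, 56], col totals [44, 29, 34], n=107
χ² = (27−20.97)²/20.97 + (7−13.82)²/13.82 + (17−16.21)²/16.21 + (17−23.03)²/23.03 + (22−15.18)²/15.18 + (17−17.79)²/17.79 = 9.8191
df = 2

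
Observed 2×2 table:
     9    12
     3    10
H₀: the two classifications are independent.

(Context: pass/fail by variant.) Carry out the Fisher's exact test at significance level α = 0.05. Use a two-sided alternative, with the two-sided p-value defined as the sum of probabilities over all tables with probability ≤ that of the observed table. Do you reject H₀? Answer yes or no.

Margins: r₁=21, r₂=13, c₁=12, c₂=22, n=34
p_obs = C(21,9)·C(13,3)/C(34,12); sum pmf over tables with pmf ≤ p_obs
p-value (two-sided) = 0.29195
At α=0.05: p ≥ α → fail to reject H₀

reject H₀: no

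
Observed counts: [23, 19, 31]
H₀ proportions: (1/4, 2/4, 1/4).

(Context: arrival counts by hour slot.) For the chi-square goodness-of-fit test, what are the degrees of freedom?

degrees of freedom = 2

df = k − 1 = 3 − 1 = 2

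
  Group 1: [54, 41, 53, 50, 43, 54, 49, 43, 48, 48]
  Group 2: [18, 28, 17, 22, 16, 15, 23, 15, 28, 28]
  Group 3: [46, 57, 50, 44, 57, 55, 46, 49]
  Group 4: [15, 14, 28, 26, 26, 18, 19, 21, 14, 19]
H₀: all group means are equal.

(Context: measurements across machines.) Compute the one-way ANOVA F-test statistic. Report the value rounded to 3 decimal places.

Group means [48.30, 21.00, 50.50, 20.00], grand mean 34.132
SSB = Σnᵢ(x̄ᵢ−x̄)² = 7872.242; SSW = ΣΣ(x−x̄ᵢ)² = 904.100
MSB = 7872.242/3 = 2624.0807; MSW = 904.100/34 = 26.5912
F = MSB/MSW = 98.6824
df = (3, 34)

test statistic = 98.682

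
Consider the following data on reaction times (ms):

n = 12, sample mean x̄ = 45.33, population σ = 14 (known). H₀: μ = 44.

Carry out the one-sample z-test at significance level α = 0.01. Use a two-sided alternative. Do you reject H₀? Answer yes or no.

SE = σ/√n = 14/√12 = 4.0415
z = (x̄−μ₀)/SE = (45.33−44)/4.0415 = 0.3291
p-value (two-sided) = 0.74209
At α=0.01: p ≥ α → fail to reject H₀

reject H₀: no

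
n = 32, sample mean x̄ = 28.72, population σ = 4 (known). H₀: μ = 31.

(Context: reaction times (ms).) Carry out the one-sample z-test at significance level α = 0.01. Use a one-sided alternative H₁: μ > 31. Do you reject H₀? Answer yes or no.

SE = σ/√n = 4/√32 = 0.7071
z = (x̄−μ₀)/SE = (28.72−31)/0.7071 = -3.2244
p-value (one-sided, H₁ greater) = 0.99937
At α=0.01: p ≥ α → fail to reject H₀

reject H₀: no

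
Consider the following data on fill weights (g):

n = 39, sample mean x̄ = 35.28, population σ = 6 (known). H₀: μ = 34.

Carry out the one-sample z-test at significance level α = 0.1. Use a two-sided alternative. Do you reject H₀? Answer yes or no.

SE = σ/√n = 6/√39 = 0.9608
z = (x̄−μ₀)/SE = (35.28−34)/0.9608 = 1.3323
p-value (two-sided) = 0.18277
At α=0.1: p ≥ α → fail to reject H₀

reject H₀: no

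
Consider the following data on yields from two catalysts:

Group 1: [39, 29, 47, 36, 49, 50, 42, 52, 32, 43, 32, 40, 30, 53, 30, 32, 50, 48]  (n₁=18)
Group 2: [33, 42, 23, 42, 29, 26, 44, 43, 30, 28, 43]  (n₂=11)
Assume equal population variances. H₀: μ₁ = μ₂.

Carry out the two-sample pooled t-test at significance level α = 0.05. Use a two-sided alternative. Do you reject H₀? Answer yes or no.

x̄₁=40.778, s₁=8.537, n₁=18
x̄₂=34.818, s₂=8.035, n₂=11
s_p² = [17·8.537² + 10·8.035²]/27 = 69.8055
SE = √(s_p²·(1/18+1/11)) = 3.1975
t = (40.778−34.818)/3.1975 = 1.8638
df = 27
p-value (two-sided) = 0.07326
At α=0.05: p ≥ α → fail to reject H₀

reject H₀: no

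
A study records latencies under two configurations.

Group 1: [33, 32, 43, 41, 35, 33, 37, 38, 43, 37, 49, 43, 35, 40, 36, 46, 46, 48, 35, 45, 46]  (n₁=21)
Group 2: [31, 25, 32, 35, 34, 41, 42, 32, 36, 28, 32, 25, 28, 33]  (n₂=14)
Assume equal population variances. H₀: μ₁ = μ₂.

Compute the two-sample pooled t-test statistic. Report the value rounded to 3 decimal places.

test statistic = 4.181

x̄₁=40.048, s₁=5.390, n₁=21
x̄₂=32.429, s₂=5.110, n₂=14
s_p² = [20·5.390² + 13·5.110²]/33 = 27.8903
SE = √(s_p²·(1/21+1/14)) = 1.8222
t = (40.048−32.429)/1.8222 = 4.1813
df = 33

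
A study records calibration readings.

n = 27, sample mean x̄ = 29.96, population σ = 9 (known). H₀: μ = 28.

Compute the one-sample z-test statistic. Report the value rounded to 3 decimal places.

SE = σ/√n = 9/√27 = 1.7321
z = (x̄−μ₀)/SE = (29.96−28)/1.7321 = 1.1316

test statistic = 1.132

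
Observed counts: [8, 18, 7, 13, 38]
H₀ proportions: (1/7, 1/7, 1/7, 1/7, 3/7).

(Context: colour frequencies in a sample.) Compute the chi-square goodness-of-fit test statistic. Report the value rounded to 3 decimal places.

test statistic = 6.611

n = 84; E_i = n·p_i = [12.00, 12.00, 12.00, 12.00, 36.00]
χ² = (8−12.00)²/12.00 + (18−12.00)²/12.00 + (7−12.00)²/12.00 + (13−12.00)²/12.00 + (38−36.00)²/36.00 = 6.6111
df = 4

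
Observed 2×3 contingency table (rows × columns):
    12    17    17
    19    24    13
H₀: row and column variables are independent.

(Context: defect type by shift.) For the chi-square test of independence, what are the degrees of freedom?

degrees of freedom = 2

df = (r−1)(c−1) = (2−1)·(3−1) = 2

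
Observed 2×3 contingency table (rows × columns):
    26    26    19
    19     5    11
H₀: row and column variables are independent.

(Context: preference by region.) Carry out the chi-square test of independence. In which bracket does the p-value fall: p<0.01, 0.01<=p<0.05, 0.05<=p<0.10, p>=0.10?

Row totals [71, 35], col totals [45, 31, 30], n=106
χ² = (26−30.14)²/30.14 + (26−20.76)²/20.76 + (19−20.09)²/20.09 + (19−14.86)²/14.86 + (5−10.24)²/10.24 + (11−9.91)²/9.91 = 5.9024
df = 2
p-value (upper-tail) = 0.05228
→ bracket: 0.05<=p<0.10

p-value bracket: 0.05<=p<0.10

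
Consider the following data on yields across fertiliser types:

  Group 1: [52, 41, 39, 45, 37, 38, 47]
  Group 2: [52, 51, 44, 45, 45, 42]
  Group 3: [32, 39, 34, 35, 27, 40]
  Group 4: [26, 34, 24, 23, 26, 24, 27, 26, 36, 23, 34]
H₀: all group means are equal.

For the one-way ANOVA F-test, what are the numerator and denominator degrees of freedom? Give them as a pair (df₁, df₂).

k = 4 groups, N = 30 total
df = (k−1, N−k) = (4−1, 30−4) = (3, 26)

degrees of freedom = [3, 26]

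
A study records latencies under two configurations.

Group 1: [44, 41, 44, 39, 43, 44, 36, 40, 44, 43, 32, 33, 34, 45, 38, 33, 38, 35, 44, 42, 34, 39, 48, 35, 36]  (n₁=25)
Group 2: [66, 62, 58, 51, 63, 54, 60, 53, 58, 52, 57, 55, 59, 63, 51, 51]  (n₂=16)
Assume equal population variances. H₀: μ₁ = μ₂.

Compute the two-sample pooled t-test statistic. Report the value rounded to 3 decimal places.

x̄₁=39.360, s₁=4.600, n₁=25
x̄₂=57.062, s₂=4.864, n₂=16
s_p² = [24·4.600² + 15·4.864²]/39 = 22.1204
SE = √(s_p²·(1/25+1/16)) = 1.5058
t = (39.360−57.062)/1.5058 = -11.7564
df = 39

test statistic = -11.756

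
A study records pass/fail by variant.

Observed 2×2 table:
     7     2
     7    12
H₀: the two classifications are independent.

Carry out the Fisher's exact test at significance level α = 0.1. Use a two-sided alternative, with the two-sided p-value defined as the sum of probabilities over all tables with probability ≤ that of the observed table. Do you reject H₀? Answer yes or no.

reject H₀: no

Margins: r₁=9, r₂=19, c₁=14, c₂=14, n=28
p_obs = C(9,7)·C(19,7)/C(28,14); sum pmf over tables with pmf ≤ p_obs
p-value (two-sided) = 0.10319
At α=0.1: p ≥ α → fail to reject H₀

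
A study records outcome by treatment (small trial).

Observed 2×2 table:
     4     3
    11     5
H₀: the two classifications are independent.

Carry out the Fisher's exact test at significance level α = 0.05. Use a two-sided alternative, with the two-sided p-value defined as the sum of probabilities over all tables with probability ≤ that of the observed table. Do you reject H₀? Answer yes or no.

Margins: r₁=7, r₂=16, c₁=15, c₂=8, n=23
p_obs = C(7,4)·C(16,11)/C(23,15); sum pmf over tables with pmf ≤ p_obs
p-value (two-sided) = 0.65702
At α=0.05: p ≥ α → fail to reject H₀

reject H₀: no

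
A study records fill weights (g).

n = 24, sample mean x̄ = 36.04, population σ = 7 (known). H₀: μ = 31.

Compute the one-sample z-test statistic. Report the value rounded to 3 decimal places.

SE = σ/√n = 7/√24 = 1.4289
z = (x̄−μ₀)/SE = (36.04−31)/1.4289 = 3.5273

test statistic = 3.527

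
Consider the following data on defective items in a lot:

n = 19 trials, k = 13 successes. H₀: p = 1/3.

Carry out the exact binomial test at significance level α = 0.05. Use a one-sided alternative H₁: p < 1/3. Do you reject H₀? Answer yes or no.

Exact binomial: n=19, k=13, p₀=1/3=0.3333
P(X≤13) from Σ C(n,i)·p₀^i·(1−p₀)^(n−i)
p-value (one-sided, H₁ less) = 0.99962
At α=0.05: p ≥ α → fail to reject H₀

reject H₀: no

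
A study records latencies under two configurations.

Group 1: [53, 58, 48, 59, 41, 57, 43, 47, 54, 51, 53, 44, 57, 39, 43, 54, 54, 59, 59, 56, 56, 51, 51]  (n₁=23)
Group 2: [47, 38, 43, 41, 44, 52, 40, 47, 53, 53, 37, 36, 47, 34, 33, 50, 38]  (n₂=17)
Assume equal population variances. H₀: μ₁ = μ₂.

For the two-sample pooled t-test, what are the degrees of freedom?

degrees of freedom = 38

df = n₁ + n₂ − 2 = 23 + 17 − 2 = 38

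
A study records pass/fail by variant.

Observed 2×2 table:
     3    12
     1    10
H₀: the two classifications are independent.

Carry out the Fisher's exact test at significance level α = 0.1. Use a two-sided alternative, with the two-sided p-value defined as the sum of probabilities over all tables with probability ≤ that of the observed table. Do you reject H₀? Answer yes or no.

reject H₀: no

Margins: r₁=15, r₂=11, c₁=4, c₂=22, n=26
p_obs = C(15,3)·C(11,1)/C(26,4); sum pmf over tables with pmf ≤ p_obs
p-value (two-sided) = 0.61371
At α=0.1: p ≥ α → fail to reject H₀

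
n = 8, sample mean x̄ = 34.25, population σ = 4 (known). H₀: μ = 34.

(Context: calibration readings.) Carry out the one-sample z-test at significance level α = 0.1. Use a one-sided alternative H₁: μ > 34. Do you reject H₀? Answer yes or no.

SE = σ/√n = 4/√8 = 1.4142
z = (x̄−μ₀)/SE = (34.25−34)/1.4142 = 0.1768
p-value (one-sided, H₁ greater) = 0.42984
At α=0.1: p ≥ α → fail to reject H₀

reject H₀: no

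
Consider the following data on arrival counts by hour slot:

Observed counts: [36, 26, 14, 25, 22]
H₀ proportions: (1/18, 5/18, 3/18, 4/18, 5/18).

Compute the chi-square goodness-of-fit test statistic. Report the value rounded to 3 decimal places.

test statistic = 133.037

n = 123; E_i = n·p_i = [6.83, 34.17, 20.50, 27.33, 34.17]
χ² = (36−6.83)²/6.83 + (26−34.17)²/34.17 + (14−20.50)²/20.50 + (25−27.33)²/27.33 + (22−34.17)²/34.17 = 133.0366
df = 4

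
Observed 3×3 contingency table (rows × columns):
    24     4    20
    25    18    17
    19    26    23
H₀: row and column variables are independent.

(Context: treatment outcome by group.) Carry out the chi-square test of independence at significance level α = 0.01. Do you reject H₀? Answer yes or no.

reject H₀: yes

Row totals [48, 60, 68], col totals [68, 48, 60], n=176
χ² = (24−18.55)²/18.55 + (4−13.09)²/13.09 + (20−16.36)²/16.36 + (25−23.18)²/23.18 + (18−16.36)²/16.36 + (17−20.45)²/20.45 + (19−26.27)²/26.27 + (26−18.55)²/18.55 + (23−23.18)²/23.18 = 14.6262
df = 4
p-value (upper-tail) = 0.00554
At α=0.01: p < α → reject H₀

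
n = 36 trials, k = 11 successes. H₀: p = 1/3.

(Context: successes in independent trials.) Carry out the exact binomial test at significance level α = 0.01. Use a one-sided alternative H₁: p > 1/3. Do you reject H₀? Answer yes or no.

Exact binomial: n=36, k=11, p₀=1/3=0.3333
P(X≥11) from Σ C(n,i)·p₀^i·(1−p₀)^(n−i)
p-value (one-sided, H₁ greater) = 0.69669
At α=0.01: p ≥ α → fail to reject H₀

reject H₀: no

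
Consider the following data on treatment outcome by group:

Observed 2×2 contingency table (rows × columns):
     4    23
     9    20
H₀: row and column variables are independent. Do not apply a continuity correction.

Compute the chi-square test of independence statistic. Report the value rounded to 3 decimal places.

Row totals [27, 29], col totals [13, 43], n=56
χ² = (4−6.27)²/6.27 + (23−20.73)²/20.73 + (9−6.73)²/6.73 + (20−22.27)²/22.27 = 2.0636
df = 1

test statistic = 2.064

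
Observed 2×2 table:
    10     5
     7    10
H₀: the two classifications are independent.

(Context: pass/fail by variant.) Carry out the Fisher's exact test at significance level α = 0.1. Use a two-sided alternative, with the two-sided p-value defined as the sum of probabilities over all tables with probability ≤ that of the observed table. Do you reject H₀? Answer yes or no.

Margins: r₁=15, r₂=17, c₁=17, c₂=15, n=32
p_obs = C(15,10)·C(17,7)/C(32,17); sum pmf over tables with pmf ≤ p_obs
p-value (two-sided) = 0.17770
At α=0.1: p ≥ α → fail to reject H₀

reject H₀: no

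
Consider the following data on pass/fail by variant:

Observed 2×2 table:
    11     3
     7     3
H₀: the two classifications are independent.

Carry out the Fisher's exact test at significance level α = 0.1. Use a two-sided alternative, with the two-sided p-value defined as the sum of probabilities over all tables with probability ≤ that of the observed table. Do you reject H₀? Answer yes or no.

reject H₀: no

Margins: r₁=14, r₂=10, c₁=18, c₂=6, n=24
p_obs = C(14,11)·C(10,7)/C(24,18); sum pmf over tables with pmf ≤ p_obs
p-value (two-sided) = 0.66533
At α=0.1: p ≥ α → fail to reject H₀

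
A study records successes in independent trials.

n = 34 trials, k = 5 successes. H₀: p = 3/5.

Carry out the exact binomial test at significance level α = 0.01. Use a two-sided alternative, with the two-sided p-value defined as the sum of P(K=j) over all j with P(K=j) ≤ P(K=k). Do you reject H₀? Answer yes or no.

reject H₀: yes

Exact binomial: n=34, k=5, p₀=3/5=0.6000
P(X=j) = C(n,j)·p₀^j·(1−p₀)^(n−j); p = Σ P(X=j) over j with P(X=j) ≤ P(X=5)
p-value (two-sided) = 0.00000
At α=0.01: p < α → reject H₀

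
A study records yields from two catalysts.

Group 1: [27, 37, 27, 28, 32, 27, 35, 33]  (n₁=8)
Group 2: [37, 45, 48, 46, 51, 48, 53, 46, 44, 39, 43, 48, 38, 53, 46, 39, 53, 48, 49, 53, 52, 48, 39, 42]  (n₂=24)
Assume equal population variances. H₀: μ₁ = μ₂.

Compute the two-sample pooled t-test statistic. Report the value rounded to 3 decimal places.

test statistic = -7.704

x̄₁=30.750, s₁=4.027, n₁=8
x̄₂=46.167, s₂=5.139, n₂=24
s_p² = [7·4.027² + 23·5.139²]/30 = 24.0278
SE = √(s_p²·(1/8+1/24)) = 2.0012
t = (30.750−46.167)/2.0012 = -7.7039
df = 30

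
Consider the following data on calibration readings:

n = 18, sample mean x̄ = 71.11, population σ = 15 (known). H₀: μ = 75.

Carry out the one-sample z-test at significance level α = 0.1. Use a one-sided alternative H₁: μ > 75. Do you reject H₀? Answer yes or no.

reject H₀: no

SE = σ/√n = 15/√18 = 3.5355
z = (x̄−μ₀)/SE = (71.11−75)/3.5355 = -1.1003
p-value (one-sided, H₁ greater) = 0.86439
At α=0.1: p ≥ α → fail to reject H₀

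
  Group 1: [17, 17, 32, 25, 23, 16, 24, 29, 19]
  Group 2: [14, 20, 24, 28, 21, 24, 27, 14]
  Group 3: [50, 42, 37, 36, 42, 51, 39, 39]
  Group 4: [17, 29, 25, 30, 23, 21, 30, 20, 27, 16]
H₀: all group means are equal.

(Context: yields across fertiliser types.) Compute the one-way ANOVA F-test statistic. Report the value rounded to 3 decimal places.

test statistic = 26.016

Group means [22.44, 21.50, 42.00, 23.80], grand mean 27.086
SSB = Σnᵢ(x̄ᵢ−x̄)² = 2330.921; SSW = ΣΣ(x−x̄ᵢ)² = 925.822
MSB = 2330.921/3 = 776.9735; MSW = 925.822/31 = 29.8652
F = MSB/MSW = 26.0160
df = (3, 31)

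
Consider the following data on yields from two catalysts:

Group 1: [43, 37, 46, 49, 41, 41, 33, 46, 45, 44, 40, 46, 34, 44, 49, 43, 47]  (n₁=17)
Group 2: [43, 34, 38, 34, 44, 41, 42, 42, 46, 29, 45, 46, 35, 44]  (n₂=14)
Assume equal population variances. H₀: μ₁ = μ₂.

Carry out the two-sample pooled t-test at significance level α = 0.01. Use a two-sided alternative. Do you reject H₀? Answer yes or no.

x̄₁=42.824, s₁=4.707, n₁=17
x̄₂=40.214, s₂=5.323, n₂=14
s_p² = [16·4.707² + 13·5.323²]/29 = 24.9251
SE = √(s_p²·(1/17+1/14)) = 1.8018
t = (42.824−40.214)/1.8018 = 1.4481
df = 29
p-value (two-sided) = 0.15831
At α=0.01: p ≥ α → fail to reject H₀

reject H₀: no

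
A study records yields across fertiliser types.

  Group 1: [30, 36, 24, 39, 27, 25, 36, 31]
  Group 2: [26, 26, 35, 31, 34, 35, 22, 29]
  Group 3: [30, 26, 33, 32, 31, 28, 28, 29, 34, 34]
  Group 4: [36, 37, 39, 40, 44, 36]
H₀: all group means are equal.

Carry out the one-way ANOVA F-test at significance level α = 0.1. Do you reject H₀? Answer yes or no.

Group means [31.00, 29.75, 30.50, 38.67], grand mean 31.969
SSB = Σnᵢ(x̄ᵢ−x̄)² = 337.635; SSW = ΣΣ(x−x̄ᵢ)² = 495.333
MSB = 337.635/3 = 112.5451; MSW = 495.333/28 = 17.6905
F = MSB/MSW = 6.3619
df = (3, 28)
p-value (upper-tail) = 0.00200
At α=0.1: p < α → reject H₀

reject H₀: yes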